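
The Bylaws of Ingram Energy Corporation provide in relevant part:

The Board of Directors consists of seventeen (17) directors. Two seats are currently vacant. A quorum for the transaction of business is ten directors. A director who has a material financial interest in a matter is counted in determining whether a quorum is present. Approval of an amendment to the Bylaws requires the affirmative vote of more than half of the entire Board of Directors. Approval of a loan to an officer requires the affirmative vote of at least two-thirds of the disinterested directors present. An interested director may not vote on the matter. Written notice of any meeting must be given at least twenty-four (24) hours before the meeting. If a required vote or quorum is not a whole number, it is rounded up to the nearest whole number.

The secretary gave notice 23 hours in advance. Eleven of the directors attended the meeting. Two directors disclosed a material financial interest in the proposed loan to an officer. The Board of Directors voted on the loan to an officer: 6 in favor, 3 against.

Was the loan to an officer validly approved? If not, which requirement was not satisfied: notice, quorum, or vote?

Notice: 23 hours given; 24 required (23 < 24). Not satisfied.
Quorum: 11 present (interested directors count toward quorum); quorum is 10. Satisfied.
Vote: the loan to an officer requires two-thirds of the disinterested directors present (11 − 2 = 9). 2/3 of 9 = 6, so 6 affirmative votes are needed; 6 voted in favor. Satisfied.

Invalid — notice requirement not satisfied.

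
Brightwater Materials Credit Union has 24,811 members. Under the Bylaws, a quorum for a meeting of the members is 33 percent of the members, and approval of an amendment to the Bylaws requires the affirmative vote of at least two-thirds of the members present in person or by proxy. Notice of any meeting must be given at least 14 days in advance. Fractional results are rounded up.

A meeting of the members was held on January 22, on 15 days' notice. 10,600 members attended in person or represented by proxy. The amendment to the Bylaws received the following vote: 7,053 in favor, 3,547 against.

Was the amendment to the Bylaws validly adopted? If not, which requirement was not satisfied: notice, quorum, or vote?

Invalid — vote requirement not satisfied.

Notice: 15 days given; 14 required. Satisfied.
Quorum: 33% of 24,811 = 8,187.63, rounded up to 8,188; 10,600 present. Satisfied.
Vote: requires two-thirds of those present (10,600); 2/3 of 10600 = 7066.67, rounded up to 7067, so 7,067 needed; 7,053 in favor. Not satisfied.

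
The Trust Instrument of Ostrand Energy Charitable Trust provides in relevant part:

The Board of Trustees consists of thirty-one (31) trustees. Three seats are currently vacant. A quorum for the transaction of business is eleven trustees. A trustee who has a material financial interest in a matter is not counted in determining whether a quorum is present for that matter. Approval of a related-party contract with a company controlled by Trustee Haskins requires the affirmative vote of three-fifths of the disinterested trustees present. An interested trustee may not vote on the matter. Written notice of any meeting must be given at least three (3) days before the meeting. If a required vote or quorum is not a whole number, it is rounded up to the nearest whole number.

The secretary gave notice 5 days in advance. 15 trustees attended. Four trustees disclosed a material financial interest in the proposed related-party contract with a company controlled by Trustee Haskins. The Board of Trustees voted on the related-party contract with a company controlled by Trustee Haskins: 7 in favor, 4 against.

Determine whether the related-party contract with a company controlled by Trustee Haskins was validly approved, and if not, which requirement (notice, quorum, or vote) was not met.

Notice: 5 days given; 3 required (5 ≥ 3). Satisfied.
Quorum: 15 present, but the 4 interested trustees do not count, leaving 11. Quorum is 11. Satisfied.
Vote: the related-party contract with a company controlled by Trustee Haskins requires three-fifths of the disinterested trustees present (15 − 4 = 11). 3/5 of 11 = 6.60, rounded up to 7, so 7 affirmative votes are needed; 7 voted in favor. Satisfied.

Valid — all requirements satisfied.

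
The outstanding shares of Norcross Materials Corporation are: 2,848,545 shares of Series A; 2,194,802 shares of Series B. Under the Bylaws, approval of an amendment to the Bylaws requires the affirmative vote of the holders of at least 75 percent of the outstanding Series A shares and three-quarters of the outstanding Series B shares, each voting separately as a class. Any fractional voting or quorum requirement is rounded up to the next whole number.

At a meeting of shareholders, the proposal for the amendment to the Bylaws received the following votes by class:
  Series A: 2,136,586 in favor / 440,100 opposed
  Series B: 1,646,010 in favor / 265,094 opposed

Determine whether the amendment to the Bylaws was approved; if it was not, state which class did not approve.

Series A: 3/4 of 2848545 = 2136408.75, rounded up to 2136409; 2,136,409 required, 2,136,586 in favor — approved.
Series B: 3/4 of 2194802 = 1646101.50, rounded up to 1646102; 1,646,102 required, 1,646,010 in favor — not approved.

Not approved — the Series B shares did not give the required vote.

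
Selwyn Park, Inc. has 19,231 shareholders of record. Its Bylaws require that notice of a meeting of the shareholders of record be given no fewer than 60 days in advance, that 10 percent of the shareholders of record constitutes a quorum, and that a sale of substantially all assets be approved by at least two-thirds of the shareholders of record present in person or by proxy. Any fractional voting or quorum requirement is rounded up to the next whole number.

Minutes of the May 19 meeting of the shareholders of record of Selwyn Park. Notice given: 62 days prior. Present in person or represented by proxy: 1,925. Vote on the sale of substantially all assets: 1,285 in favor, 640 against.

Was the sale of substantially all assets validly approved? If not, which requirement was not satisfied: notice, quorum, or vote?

Notice: 62 days given; 60 required. Satisfied.
Quorum: 10% of 19,231 = 1,923.10, rounded up to 1,924; 1,925 present. Satisfied.
Vote: requires two-thirds of those present (1,925); 2/3 of 1925 = 1283.33, rounded up to 1284, so 1,284 needed; 1,285 in favor. Satisfied.

Valid — all requirements satisfied.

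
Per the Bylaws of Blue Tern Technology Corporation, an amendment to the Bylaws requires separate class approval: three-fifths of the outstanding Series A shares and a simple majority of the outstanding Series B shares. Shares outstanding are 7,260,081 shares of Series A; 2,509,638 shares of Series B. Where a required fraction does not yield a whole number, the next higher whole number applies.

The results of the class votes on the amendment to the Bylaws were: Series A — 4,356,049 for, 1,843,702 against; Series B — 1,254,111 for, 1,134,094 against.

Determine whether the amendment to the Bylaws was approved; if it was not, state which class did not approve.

Not approved — the Series B shares did not give the required vote.

Series A: 3/5 of 7260081 = 4356048.60, rounded up to 4356049; 4,356,049 required, 4,356,049 in favor — approved.
Series B: a majority of 2509638 is 1254820; 1,254,820 required, 1,254,111 in favor — not approved.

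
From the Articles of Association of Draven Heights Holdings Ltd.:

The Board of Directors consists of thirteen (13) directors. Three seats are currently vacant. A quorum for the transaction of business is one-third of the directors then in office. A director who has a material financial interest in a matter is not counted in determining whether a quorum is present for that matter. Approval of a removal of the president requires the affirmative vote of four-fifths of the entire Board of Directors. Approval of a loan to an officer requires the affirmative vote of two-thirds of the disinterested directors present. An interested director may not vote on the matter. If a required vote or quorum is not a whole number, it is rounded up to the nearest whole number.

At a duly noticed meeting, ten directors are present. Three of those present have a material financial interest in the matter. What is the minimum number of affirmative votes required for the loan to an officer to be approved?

5

The loan to an officer requires two-thirds of the disinterested directors present (10 − 3 = 7).
2/3 of 7 = 4.67, rounded up to 5.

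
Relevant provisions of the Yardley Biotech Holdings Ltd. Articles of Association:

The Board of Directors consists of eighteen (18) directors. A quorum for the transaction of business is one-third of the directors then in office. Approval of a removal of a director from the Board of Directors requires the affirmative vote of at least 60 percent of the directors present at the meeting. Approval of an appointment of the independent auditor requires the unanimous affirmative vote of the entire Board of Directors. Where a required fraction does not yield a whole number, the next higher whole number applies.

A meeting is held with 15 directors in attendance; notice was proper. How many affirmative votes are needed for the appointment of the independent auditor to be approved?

The appointment of the independent auditor requires the unanimous vote of the entire Board of Directors (18).
Unanimous means all 18.
(Only 15 can vote, so the appointment of the independent auditor cannot pass at this meeting, but the required vote is still 18.)

18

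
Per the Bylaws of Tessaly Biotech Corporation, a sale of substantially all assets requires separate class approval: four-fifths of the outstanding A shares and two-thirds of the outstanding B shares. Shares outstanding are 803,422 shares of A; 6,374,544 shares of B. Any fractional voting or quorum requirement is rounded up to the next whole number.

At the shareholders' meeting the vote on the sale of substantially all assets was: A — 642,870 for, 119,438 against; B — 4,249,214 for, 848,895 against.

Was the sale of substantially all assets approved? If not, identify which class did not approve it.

Not approved — the B shares did not give the required vote.

A: 4/5 of 803422 = 642737.60, rounded up to 642738; 642,738 required, 642,870 in favor — approved.
B: 2/3 of 6374544 = 4249696; 4,249,696 required, 4,249,214 in favor — not approved.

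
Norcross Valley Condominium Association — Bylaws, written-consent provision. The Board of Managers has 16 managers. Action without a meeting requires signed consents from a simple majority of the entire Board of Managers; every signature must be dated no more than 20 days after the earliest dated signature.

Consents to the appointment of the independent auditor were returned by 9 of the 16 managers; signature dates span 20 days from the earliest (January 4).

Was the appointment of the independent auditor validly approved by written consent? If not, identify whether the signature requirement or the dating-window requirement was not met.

Effective — both the signature and dating-window requirements are satisfied.

Signatures required: a simple majority of 16 — a majority of 16 is 9, so 9 needed; 9 signed. Sufficient.
Dating window: the latest signature is 20 days after the earliest; the limit is 20 days. Within the window.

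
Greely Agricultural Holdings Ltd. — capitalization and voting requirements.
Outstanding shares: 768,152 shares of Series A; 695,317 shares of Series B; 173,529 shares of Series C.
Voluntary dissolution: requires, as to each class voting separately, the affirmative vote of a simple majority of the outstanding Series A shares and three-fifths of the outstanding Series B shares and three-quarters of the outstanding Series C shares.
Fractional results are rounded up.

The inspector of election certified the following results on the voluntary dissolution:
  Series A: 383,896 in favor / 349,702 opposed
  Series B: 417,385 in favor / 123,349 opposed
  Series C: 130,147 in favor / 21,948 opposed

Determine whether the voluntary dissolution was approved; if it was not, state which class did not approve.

Series A: a majority of 768152 is 384077; 384,077 required, 383,896 in favor — not approved.
Series B: 3/5 of 695317 = 417190.20, rounded up to 417191; 417,191 required, 417,385 in favor — approved.
Series C: 3/4 of 173529 = 130146.75, rounded up to 130147; 130,147 required, 130,147 in favor — approved.

Not approved — the Series A shares did not give the required vote.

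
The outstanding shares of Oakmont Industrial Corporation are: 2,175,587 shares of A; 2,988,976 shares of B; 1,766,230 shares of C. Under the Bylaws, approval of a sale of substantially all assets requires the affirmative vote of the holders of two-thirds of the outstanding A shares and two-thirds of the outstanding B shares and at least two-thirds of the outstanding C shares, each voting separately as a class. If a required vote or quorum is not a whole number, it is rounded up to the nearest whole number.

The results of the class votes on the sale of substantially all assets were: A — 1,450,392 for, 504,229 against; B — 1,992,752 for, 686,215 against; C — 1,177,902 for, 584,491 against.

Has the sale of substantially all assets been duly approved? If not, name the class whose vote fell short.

A: 2/3 of 2175587 = 1450391.33, rounded up to 1450392; 1,450,392 required, 1,450,392 in favor — approved.
B: 2/3 of 2988976 = 1992650.67, rounded up to 1992651; 1,992,651 required, 1,992,752 in favor — approved.
C: 2/3 of 1766230 = 1177486.67, rounded up to 1177487; 1,177,487 required, 1,177,902 in favor — approved.

Approved — every class gave the required vote.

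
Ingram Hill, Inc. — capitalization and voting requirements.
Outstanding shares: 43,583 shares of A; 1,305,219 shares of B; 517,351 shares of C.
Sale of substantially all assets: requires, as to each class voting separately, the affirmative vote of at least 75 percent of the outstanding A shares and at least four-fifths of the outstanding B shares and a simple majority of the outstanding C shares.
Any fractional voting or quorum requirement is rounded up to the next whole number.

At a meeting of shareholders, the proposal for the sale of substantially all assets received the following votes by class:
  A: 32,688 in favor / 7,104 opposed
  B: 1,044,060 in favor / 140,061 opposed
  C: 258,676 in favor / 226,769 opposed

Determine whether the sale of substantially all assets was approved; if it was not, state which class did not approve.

Not approved — the B shares did not give the required vote.

A: 3/4 of 43583 = 32687.25, rounded up to 32688; 32,688 required, 32,688 in favor — approved.
B: 4/5 of 1305219 = 1044175.20, rounded up to 1044176; 1,044,176 required, 1,044,060 in favor — not approved.
C: a majority of 517351 is 258676; 258,676 required, 258,676 in favor — approved.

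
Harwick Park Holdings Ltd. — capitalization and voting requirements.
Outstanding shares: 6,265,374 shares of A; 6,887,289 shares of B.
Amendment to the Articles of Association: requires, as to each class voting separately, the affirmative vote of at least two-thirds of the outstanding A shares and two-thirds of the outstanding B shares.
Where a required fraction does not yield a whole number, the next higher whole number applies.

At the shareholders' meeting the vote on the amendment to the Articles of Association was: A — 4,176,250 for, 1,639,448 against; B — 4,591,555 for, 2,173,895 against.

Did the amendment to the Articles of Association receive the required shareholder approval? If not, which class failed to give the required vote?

A: 2/3 of 6265374 = 4176916; 4,176,916 required, 4,176,250 in favor — not approved.
B: 2/3 of 6887289 = 4591526; 4,591,526 required, 4,591,555 in favor — approved.

Not approved — the A shares did not give the required vote.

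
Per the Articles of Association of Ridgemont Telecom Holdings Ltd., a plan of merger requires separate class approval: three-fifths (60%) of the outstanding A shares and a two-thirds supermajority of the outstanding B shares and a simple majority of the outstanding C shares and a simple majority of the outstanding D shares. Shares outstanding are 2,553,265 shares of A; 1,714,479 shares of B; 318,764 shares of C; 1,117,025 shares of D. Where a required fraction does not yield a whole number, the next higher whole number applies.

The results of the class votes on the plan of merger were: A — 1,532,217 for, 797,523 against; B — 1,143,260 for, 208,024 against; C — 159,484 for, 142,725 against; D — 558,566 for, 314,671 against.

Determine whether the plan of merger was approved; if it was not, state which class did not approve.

A: 3/5 of 2553265 = 1531959; 1,531,959 required, 1,532,217 in favor — approved.
B: 2/3 of 1714479 = 1142986; 1,142,986 required, 1,143,260 in favor — approved.
C: a majority of 318764 is 159383; 159,383 required, 159,484 in favor — approved.
D: a majority of 1117025 is 558513; 558,513 required, 558,566 in favor — approved.

Approved — every class gave the required vote.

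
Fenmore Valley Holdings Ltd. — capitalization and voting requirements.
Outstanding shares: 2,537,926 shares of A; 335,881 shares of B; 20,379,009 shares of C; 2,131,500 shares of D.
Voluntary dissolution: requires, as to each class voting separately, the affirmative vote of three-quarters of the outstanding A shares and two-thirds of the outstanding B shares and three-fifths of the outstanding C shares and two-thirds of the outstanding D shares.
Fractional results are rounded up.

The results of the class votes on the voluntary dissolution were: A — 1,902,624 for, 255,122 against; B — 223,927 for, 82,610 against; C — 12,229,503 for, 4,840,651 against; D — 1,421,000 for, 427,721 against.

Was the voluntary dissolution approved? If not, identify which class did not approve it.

Not approved — the A shares did not give the required vote.

A: 3/4 of 2537926 = 1903444.50, rounded up to 1903445; 1,903,445 required, 1,902,624 in favor — not approved.
B: 2/3 of 335881 = 223920.67, rounded up to 223921; 223,921 required, 223,927 in favor — approved.
C: 3/5 of 20379009 = 12227405.40, rounded up to 12227406; 12,227,406 required, 12,229,503 in favor — approved.
D: 2/3 of 2131500 = 1421000; 1,421,000 required, 1,421,000 in favor — approved.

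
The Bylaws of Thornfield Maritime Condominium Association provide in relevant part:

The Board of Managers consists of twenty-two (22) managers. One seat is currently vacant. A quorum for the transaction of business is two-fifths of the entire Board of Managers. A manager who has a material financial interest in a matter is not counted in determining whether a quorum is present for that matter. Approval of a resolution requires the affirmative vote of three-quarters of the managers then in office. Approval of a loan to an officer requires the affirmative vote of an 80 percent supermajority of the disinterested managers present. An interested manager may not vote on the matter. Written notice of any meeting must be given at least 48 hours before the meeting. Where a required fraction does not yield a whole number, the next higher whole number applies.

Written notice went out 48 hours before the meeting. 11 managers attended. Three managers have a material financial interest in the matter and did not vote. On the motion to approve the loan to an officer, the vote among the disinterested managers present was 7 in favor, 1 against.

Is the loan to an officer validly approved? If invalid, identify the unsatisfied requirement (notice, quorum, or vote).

Invalid — quorum requirement not satisfied.

Notice: 48 hours given; 48 required (48 ≥ 48). Satisfied.
Quorum: 11 present, but the 3 interested managers do not count, leaving 8. Quorum is 9. Not satisfied.
Vote: the loan to an officer requires four-fifths of the disinterested managers present (11 − 3 = 8). 4/5 of 8 = 6.40, rounded up to 7, so 7 affirmative votes are needed; 7 voted in favor. Satisfied. (Moot — without a quorum no business can be validly transacted.)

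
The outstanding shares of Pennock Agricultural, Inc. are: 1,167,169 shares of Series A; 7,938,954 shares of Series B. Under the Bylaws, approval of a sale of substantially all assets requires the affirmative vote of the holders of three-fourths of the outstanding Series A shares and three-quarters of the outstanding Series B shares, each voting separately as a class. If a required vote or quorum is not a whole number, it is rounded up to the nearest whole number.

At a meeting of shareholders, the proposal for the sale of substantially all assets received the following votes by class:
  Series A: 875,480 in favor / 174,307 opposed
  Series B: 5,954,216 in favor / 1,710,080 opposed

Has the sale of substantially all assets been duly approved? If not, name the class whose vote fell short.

Series A: 3/4 of 1167169 = 875376.75, rounded up to 875377; 875,377 required, 875,480 in favor — approved.
Series B: 3/4 of 7938954 = 5954215.50, rounded up to 5954216; 5,954,216 required, 5,954,216 in favor — approved.

Approved — every class gave the required vote.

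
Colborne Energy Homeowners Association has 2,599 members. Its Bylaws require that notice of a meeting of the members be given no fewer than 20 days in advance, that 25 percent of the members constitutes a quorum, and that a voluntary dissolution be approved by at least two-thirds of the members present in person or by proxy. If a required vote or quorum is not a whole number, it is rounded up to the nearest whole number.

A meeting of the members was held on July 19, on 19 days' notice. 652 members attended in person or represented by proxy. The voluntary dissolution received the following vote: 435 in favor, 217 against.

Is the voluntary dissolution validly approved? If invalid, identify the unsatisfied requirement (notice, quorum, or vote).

Notice: 19 days given; 20 required. Not satisfied.
Quorum: 25% of 2,599 = 649.75, rounded up to 650; 652 present. Satisfied.
Vote: requires two-thirds of those present (652); 2/3 of 652 = 434.67, rounded up to 435, so 435 needed; 435 in favor. Satisfied.

Invalid — notice requirement not satisfied.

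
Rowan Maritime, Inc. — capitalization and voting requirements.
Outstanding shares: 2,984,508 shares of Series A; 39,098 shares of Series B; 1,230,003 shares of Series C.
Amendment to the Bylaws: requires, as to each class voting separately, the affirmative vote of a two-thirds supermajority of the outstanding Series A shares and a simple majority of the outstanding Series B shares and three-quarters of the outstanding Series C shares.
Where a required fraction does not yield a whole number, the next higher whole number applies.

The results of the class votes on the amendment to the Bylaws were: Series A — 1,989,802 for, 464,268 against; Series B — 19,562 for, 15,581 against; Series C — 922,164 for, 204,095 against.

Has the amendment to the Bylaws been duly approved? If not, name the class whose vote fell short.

Series A: 2/3 of 2984508 = 1989672; 1,989,672 required, 1,989,802 in favor — approved.
Series B: a majority of 39098 is 19550; 19,550 required, 19,562 in favor — approved.
Series C: 3/4 of 1230003 = 922502.25, rounded up to 922503; 922,503 required, 922,164 in favor — not approved.

Not approved — the Series C shares did not give the required vote.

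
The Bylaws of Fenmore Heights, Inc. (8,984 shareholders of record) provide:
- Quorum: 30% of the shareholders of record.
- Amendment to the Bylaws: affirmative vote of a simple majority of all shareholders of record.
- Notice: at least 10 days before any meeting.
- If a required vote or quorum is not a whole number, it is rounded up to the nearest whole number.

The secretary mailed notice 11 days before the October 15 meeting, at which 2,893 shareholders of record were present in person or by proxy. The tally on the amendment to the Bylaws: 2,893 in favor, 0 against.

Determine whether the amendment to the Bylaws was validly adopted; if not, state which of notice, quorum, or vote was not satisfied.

Notice: 11 days given; 10 required. Satisfied.
Quorum: 30% of 8,984 = 2,695.20, rounded up to 2,696; 2,893 present. Satisfied.
Vote: requires a majority of all shareholders of record (8,984); a majority of 8984 is 4493, so 4,493 needed; 2,893 in favor. Not satisfied.

Invalid — vote requirement not satisfied.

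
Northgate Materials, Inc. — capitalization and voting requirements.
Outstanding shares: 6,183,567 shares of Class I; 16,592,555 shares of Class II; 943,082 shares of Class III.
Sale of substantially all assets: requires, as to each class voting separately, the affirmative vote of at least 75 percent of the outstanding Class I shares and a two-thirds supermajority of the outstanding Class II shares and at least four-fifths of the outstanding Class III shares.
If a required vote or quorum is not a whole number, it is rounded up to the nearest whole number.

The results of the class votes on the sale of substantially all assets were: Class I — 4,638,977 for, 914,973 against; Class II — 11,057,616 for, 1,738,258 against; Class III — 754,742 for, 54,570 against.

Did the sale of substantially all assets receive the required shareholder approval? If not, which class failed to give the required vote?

Class I: 3/4 of 6183567 = 4637675.25, rounded up to 4637676; 4,637,676 required, 4,638,977 in favor — approved.
Class II: 2/3 of 16592555 = 11061703.33, rounded up to 11061704; 11,061,704 required, 11,057,616 in favor — not approved.
Class III: 4/5 of 943082 = 754465.60, rounded up to 754466; 754,466 required, 754,742 in favor — approved.

Not approved — the Class II shares did not give the required vote.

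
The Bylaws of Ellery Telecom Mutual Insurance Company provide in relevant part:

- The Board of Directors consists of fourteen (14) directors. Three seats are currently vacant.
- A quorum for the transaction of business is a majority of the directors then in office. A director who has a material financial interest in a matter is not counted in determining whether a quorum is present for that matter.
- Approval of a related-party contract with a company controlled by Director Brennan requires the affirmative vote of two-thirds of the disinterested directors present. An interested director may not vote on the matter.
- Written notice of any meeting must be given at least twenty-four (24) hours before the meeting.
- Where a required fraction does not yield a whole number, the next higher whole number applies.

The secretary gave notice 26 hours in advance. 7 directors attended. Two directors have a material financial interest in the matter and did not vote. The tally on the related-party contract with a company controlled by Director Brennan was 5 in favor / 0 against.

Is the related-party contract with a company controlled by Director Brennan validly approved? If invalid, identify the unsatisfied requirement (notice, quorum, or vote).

Notice: 26 hours given; 24 required (26 ≥ 24). Satisfied.
Quorum: 7 present, but the 2 interested directors do not count, leaving 5. Quorum is 6. Not satisfied.
Vote: the related-party contract with a company controlled by Director Brennan requires two-thirds of the disinterested directors present (7 − 2 = 5). 2/3 of 5 = 3.33, rounded up to 4, so 4 affirmative votes are needed; 5 voted in favor. Satisfied. (Moot — without a quorum no business can be validly transacted.)

Invalid — quorum requirement not satisfied.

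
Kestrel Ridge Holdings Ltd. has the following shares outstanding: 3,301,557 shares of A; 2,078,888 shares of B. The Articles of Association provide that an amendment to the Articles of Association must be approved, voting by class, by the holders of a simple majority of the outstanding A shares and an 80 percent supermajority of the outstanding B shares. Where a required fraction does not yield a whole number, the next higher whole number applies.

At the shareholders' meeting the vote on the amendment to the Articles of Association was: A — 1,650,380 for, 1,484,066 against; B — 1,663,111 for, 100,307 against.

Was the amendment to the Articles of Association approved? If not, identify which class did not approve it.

A: a majority of 3301557 is 1650779; 1,650,779 required, 1,650,380 in favor — not approved.
B: 4/5 of 2078888 = 1663110.40, rounded up to 1663111; 1,663,111 required, 1,663,111 in favor — approved.

Not approved — the A shares did not give the required vote.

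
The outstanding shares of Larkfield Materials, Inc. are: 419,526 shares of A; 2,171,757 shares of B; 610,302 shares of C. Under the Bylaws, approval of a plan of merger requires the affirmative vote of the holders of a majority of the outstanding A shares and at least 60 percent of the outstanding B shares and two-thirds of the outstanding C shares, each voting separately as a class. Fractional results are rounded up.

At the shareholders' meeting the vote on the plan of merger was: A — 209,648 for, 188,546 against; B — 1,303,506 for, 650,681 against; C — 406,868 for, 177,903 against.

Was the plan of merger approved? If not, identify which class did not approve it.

A: a majority of 419526 is 209764; 209,764 required, 209,648 in favor — not approved.
B: 3/5 of 2171757 = 1303054.20, rounded up to 1303055; 1,303,055 required, 1,303,506 in favor — approved.
C: 2/3 of 610302 = 406868; 406,868 required, 406,868 in favor — approved.

Not approved — the A shares did not give the required vote.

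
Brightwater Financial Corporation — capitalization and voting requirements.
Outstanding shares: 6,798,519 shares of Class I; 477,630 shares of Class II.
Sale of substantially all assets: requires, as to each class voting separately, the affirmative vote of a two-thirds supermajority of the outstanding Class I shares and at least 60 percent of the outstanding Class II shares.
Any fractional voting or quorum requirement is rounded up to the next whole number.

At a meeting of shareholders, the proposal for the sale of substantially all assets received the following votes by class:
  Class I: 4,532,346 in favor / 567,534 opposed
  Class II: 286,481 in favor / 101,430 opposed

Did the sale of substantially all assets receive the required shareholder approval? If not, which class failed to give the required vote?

Class I: 2/3 of 6798519 = 4532346; 4,532,346 required, 4,532,346 in favor — approved.
Class II: 3/5 of 477630 = 286578; 286,578 required, 286,481 in favor — not approved.

Not approved — the Class II shares did not give the required vote.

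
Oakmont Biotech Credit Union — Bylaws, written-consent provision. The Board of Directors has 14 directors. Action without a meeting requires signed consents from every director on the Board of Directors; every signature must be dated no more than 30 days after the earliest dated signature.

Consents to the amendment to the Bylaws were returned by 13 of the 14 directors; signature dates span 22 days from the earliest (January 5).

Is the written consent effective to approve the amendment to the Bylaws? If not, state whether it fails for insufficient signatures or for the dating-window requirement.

Not effective — insufficient signatures.

Signatures required: the unanimous vote of 14 — unanimous means all 14, so 14 needed; 13 signed. Insufficient.
Dating window: the latest signature is 22 days after the earliest; the limit is 30 days. Within the window.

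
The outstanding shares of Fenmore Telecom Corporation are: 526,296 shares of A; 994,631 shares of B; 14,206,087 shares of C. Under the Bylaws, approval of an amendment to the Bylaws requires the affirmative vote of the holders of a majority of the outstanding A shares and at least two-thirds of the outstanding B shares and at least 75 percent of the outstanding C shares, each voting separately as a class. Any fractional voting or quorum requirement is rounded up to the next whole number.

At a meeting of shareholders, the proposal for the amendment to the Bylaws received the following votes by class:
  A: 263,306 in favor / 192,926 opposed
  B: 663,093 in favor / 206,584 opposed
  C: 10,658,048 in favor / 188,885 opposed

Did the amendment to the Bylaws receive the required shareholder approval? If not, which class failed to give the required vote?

Approved — every class gave the required vote.

A: a majority of 526296 is 263149; 263,149 required, 263,306 in favor — approved.
B: 2/3 of 994631 = 663087.33, rounded up to 663088; 663,088 required, 663,093 in favor — approved.
C: 3/4 of 14206087 = 10654565.25, rounded up to 10654566; 10,654,566 required, 10,658,048 in favor — approved.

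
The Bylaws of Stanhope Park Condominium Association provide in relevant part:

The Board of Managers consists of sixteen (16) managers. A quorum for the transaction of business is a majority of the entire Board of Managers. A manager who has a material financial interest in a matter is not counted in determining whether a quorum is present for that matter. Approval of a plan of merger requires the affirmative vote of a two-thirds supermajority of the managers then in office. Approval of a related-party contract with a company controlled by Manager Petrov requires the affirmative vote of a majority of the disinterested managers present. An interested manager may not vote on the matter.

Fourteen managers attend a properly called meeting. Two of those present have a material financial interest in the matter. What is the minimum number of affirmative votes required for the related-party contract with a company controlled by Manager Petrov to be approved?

The related-party contract with a company controlled by Manager Petrov requires a majority of the disinterested managers present (14 − 2 = 12).
A majority of 12 is 7.

7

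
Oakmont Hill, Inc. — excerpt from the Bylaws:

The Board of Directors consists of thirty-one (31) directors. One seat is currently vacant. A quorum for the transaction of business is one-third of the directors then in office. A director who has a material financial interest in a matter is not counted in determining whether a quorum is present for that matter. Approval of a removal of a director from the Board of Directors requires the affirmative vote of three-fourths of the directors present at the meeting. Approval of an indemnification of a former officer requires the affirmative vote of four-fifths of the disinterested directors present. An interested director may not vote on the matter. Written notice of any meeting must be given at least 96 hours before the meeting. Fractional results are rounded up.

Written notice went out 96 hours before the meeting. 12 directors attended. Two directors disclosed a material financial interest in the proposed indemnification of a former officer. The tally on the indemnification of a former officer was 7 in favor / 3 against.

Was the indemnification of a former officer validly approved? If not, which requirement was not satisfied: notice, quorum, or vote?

Invalid — vote requirement not satisfied.

Notice: 96 hours given; 96 required (96 ≥ 96). Satisfied.
Quorum: 12 present, but the 2 interested directors do not count, leaving 10. Quorum is 10. Satisfied.
Vote: the indemnification of a former officer requires four-fifths of the disinterested directors present (12 − 2 = 10). 4/5 of 10 = 8, so 8 affirmative votes are needed; 7 voted in favor. Not satisfied.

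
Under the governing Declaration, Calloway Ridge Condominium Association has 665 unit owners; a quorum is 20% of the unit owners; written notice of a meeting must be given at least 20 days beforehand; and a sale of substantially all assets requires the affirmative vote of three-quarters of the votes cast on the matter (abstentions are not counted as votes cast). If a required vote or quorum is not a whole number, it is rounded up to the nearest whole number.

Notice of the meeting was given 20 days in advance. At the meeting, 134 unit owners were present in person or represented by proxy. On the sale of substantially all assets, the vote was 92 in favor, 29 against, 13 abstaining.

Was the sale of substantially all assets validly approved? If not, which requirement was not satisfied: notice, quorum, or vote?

Notice: 20 days given; 20 required. Satisfied.
Quorum: 20% of 665 = 133; 134 present. Satisfied.
Vote: requires three-fourths of the votes cast (134 − 13 abstaining = 121); 3/4 of 121 = 90.75, rounded up to 91, so 91 needed; 92 in favor. Satisfied.

Valid — all requirements satisfied.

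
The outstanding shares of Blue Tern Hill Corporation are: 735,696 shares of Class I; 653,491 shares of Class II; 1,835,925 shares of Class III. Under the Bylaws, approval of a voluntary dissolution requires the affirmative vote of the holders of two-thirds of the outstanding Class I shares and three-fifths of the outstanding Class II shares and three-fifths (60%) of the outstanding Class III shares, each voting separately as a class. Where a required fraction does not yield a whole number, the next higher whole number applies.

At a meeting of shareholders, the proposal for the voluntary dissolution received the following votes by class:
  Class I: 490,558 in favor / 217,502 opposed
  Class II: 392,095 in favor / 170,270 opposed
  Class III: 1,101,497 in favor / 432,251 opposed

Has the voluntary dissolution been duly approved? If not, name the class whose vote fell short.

Class I: 2/3 of 735696 = 490464; 490,464 required, 490,558 in favor — approved.
Class II: 3/5 of 653491 = 392094.60, rounded up to 392095; 392,095 required, 392,095 in favor — approved.
Class III: 3/5 of 1835925 = 1101555; 1,101,555 required, 1,101,497 in favor — not approved.

Not approved — the Class III shares did not give the required vote.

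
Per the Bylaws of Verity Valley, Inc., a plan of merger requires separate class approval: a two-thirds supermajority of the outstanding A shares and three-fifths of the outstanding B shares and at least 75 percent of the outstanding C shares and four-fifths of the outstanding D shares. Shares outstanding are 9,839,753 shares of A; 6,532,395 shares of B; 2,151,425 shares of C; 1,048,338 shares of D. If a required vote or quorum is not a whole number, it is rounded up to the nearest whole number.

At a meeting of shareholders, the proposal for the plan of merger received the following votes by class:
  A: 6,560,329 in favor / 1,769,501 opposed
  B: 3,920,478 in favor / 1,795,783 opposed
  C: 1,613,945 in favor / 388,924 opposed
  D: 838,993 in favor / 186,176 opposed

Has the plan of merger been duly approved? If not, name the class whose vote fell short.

Approved — every class gave the required vote.

A: 2/3 of 9839753 = 6559835.33, rounded up to 6559836; 6,559,836 required, 6,560,329 in favor — approved.
B: 3/5 of 6532395 = 3919437; 3,919,437 required, 3,920,478 in favor — approved.
C: 3/4 of 2151425 = 1613568.75, rounded up to 1613569; 1,613,569 required, 1,613,945 in favor — approved.
D: 4/5 of 1048338 = 838670.40, rounded up to 838671; 838,671 required, 838,993 in favor — approved.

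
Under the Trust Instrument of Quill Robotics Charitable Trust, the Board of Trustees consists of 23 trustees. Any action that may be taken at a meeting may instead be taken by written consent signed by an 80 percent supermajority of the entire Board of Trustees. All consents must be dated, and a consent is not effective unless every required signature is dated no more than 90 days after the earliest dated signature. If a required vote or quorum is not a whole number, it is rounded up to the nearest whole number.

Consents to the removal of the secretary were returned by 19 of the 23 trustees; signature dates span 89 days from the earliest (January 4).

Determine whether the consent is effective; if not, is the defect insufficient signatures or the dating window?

Signatures required: an 80 percent supermajority of 23 — 4/5 of 23 = 18.40, rounded up to 19, so 19 needed; 19 signed. Sufficient.
Dating window: the latest signature is 89 days after the earliest; the limit is 90 days. Within the window.

Effective — both the signature and dating-window requirements are satisfied.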